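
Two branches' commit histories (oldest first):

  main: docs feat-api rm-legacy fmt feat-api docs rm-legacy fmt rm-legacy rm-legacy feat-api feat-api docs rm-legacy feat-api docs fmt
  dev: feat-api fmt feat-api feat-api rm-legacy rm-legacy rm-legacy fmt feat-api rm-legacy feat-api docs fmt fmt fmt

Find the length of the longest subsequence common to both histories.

One common subsequence of length 11: feat-api (main #2, dev #1) → fmt (main #4, dev #2) → feat-api (main #5, dev #4) → rm-legacy (main #7, dev #5) → rm-legacy (main #9, dev #6) → rm-legacy (main #10, dev #7) → feat-api (main #12, dev #9) → rm-legacy (main #14, dev #10) → feat-api (main #15, dev #11) → docs (main #16, dev #12) → fmt (main #17, dev #15), and the DP table's final entry dp[17][15] is also 11, so no common subsequence is longer.

11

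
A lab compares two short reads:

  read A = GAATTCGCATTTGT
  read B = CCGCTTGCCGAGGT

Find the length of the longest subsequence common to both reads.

One common subsequence of length 8: G (read A #1, read B #3); then T (read A #4, read B #5); then T (read A #5, read B #6); then C (read A #6, read B #9); then G (read A #7, read B #10); then A (read A #9, read B #11); then G (read A #13, read B #13); then T (read A #14, read B #14). Since dp[14][14] = 8, nothing longer is possible.

8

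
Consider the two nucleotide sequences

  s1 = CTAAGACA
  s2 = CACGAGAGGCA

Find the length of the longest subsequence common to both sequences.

7

One common subsequence of length 7: C [1,1] → A [3,2] → A [4,5] → G [5,6] → A [6,7] → C [7,10] → A [8,11]. The LCS DP gives dp[8][11] = 7, so this is optimal.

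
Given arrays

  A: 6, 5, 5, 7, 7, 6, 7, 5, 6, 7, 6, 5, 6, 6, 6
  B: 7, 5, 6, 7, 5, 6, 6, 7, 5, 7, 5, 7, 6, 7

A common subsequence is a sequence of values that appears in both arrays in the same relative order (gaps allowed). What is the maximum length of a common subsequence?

8

Match 6 at A[1]=B[3] → 5 at A[2]=B[5] → 6 at A[6]=B[7] → 7 at A[7]=B[8] → 5 at A[8]=B[9] → 7 at A[10]=B[10] → 5 at A[12]=B[11] → 6 at A[13]=B[13] — 8 values in the same relative order in both. The LCS DP gives dp[15][14] = 8, so this is optimal.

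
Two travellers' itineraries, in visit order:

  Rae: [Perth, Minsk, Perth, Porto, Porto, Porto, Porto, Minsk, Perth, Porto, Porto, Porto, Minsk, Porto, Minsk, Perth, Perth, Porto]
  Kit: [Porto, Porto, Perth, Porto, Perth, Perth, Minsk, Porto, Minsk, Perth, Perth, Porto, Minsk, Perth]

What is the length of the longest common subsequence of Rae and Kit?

10

Match Porto at Rae[4]=Kit[1] → Porto at Rae[5]=Kit[2] → Porto at Rae[6]=Kit[4] → Perth at Rae[9]=Kit[6] → Minsk at Rae[13]=Kit[7] → Porto at Rae[14]=Kit[8] → Minsk at Rae[15]=Kit[9] → Perth at Rae[16]=Kit[10] → Perth at Rae[17]=Kit[11] → Porto at Rae[18]=Kit[12] — 10 stops in the same relative order in both. Since dp[18][14] = 10, nothing longer is possible.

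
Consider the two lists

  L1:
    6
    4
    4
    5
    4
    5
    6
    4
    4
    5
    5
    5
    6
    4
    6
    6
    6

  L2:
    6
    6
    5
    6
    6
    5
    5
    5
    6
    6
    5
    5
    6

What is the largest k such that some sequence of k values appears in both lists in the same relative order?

9

One common subsequence of length 9: 6 (L1 #1, L2 #2) → 5 (L1 #4, L2 #3) → 6 (L1 #7, L2 #5) → 5 (L1 #10, L2 #6) → 5 (L1 #11, L2 #7) → 5 (L1 #12, L2 #8) → 6 (L1 #13, L2 #9) → 6 (L1 #15, L2 #10) → 6 (L1 #17, L2 #13). Since dp[17][13] = 9, nothing longer is possible.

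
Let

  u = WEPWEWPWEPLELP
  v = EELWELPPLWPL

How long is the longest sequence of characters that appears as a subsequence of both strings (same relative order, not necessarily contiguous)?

Taking W [1,4], E [2,5], P [3,7], P [7,8], W [8,10], P [10,11], L [13,12] gives a common subsequence of length 7. The LCS DP gives dp[14][12] = 7, so this is optimal.

7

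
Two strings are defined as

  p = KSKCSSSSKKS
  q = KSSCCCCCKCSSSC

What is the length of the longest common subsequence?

7

Pick K at p[1]=q[1], S at p[2]=q[3], K at p[3]=q[9], C at p[4]=q[10], S at p[5]=q[11], S at p[6]=q[12], S at p[7]=q[13]; all 7 characters appear in both, in order. dp[11][14] = 7 confirms this is the maximum.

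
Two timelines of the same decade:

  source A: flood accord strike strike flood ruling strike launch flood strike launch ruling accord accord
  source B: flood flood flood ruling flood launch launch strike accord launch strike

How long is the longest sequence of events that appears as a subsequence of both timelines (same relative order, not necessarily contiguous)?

6

One common subsequence of length 6: flood [1,2], flood [5,3], ruling [6,4], strike [7,8], launch [8,10], strike [10,11]. Since dp[14][11] = 6, nothing longer is possible.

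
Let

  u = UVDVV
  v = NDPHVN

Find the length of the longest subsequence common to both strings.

2

One common subsequence of length 2: D [3,2], then V [4,5]. Since dp[5][6] = 2, nothing longer is possible.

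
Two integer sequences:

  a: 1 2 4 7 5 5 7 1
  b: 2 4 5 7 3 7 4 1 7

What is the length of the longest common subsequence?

Match 2 [2,1], 4 [3,2], 7 [4,4], 7 [7,6], 1 [8,8] — 5 values in the same relative order in both. dp[8][9] = 5 confirms this is the maximum.

5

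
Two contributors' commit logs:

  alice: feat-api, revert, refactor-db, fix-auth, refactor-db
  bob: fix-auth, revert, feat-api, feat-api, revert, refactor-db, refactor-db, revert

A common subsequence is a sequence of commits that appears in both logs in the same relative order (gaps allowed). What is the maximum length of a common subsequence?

4

Pick feat-api [1,4]; then revert [2,5]; then refactor-db [3,6]; then refactor-db [5,7]; all 4 commits appear in both, in order. The LCS DP gives dp[5][8] = 4, so this is optimal.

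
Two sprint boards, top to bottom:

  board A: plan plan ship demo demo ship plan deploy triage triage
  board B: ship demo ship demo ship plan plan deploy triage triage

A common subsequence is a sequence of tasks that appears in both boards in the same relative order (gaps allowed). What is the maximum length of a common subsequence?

8

One common subsequence of length 8: ship [3,1], then demo [4,2], then demo [5,4], then ship [6,5], then plan [7,7], then deploy [8,8], then triage [9,9], then triage [10,10]. Since dp[10][10] = 8, nothing longer is possible.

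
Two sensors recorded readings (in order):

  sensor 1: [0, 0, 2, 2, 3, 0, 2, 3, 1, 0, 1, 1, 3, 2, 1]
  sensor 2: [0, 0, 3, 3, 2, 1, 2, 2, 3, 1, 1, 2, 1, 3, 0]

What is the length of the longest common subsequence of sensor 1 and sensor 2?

10

Pick 0 [1,1], then 0 [2,2], then 2 [3,5], then 2 [4,7], then 2 [7,8], then 3 [8,9], then 1 [9,10], then 1 [11,11], then 1 [12,13], then 3 [13,14]; all 10 values appear in both, in order, and the DP table's final entry dp[15][15] is also 10, so no common subsequence is longer.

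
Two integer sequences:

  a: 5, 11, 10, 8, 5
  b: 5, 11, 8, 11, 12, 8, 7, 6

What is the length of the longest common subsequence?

Let dp[i][j] be the LCS length of the first i values of a and the first j values of b. dp[i][j] = dp[i-1][j-1]+1 when the i-th and j-th values match, else max(dp[i-1][j], dp[i][j-1]).
    ·  5 11  8 11 12  8  7  6
 ·  0  0  0  0  0  0  0  0  0
 5  0  1  1  1  1  1  1  1  1
11  0  1  2  2  2  2  2  2  2
10  0  1  2  2  2  2  2  2  2
 8  0  1  2  3  3  3  3  3  3
 5  0  1  2  3  3  3  3  3  3
dp[5][8] = 3. One LCS (by backtracking along matches): 5, 11, 8.

3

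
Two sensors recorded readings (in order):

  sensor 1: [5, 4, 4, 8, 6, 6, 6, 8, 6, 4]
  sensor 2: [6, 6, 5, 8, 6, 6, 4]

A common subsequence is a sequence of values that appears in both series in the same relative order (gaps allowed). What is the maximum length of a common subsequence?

5

One common subsequence of length 5: 5 (sensor 1 #1, sensor 2 #3), 8 (sensor 1 #4, sensor 2 #4), 6 (sensor 1 #7, sensor 2 #5), 6 (sensor 1 #9, sensor 2 #6), 4 (sensor 1 #10, sensor 2 #7), and the DP table's final entry dp[10][7] is also 5, so no common subsequence is longer.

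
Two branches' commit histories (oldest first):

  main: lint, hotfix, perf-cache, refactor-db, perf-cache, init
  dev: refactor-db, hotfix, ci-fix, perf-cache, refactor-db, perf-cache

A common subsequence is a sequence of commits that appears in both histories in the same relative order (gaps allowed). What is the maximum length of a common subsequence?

4

Taking hotfix at main[2]=dev[2]; then perf-cache at main[3]=dev[4]; then refactor-db at main[4]=dev[5]; then perf-cache at main[5]=dev[6] gives a common subsequence of length 4. The LCS DP gives dp[6][6] = 4, so this is optimal.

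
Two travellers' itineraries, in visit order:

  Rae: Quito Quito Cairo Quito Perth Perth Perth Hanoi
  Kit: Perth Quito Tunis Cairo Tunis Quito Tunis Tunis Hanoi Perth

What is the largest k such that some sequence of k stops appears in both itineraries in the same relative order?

4

One common subsequence of length 4: Quito [1,2], Cairo [3,4], Quito [4,6], Perth [7,10]. Since dp[8][10] = 4, nothing longer is possible.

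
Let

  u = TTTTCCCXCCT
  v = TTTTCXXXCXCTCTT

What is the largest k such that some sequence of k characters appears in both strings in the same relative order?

10

One common subsequence of length 10: T at u[1]=v[1], T at u[2]=v[2], T at u[3]=v[3], T at u[4]=v[4], C at u[5]=v[5], C at u[7]=v[9], X at u[8]=v[10], C at u[9]=v[11], C at u[10]=v[13], T at u[11]=v[15], and the DP table's final entry dp[11][15] is also 10, so no common subsequence is longer.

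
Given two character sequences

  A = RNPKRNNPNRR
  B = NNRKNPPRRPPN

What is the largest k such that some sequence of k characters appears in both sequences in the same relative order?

6

One common subsequence of length 6: R [1,3] → N [2,5] → P [3,7] → R [5,9] → P [8,11] → N [9,12]. Since dp[11][12] = 6, nothing longer is possible.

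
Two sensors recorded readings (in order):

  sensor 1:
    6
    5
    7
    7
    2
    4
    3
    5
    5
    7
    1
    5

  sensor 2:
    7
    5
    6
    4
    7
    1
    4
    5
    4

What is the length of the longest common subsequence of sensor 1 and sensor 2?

5

Let dp[i][j] be the LCS length of the first i values of sensor 1 and the first j values of sensor 2. dp[i][j] = dp[i-1][j-1]+1 when the i-th and j-th values match, else max(dp[i-1][j], dp[i][j-1]).
    ·  7  5  6  4  7  1  4  5  4
 ·  0  0  0  0  0  0  0  0  0  0
 6  0  0  0  1  1  1  1  1  1  1
 5  0  0  1  1  1  1  1  1  2  2
 7  0  1  1  1  1  2  2  2  2  2
 7  0  1  1  1  1  2  2  2  2  2
 2  0  1  1  1  1  2  2  2  2  2
 4  0  1  1  1  2  2  2  3  3  3
 3  0  1  1  1  2  2  2  3  3  3
 5  0  1  2  2  2  2  2  3  4  4
 5  0  1  2  2  2  2  2  3  4  4
 7  0  1  2  2  2  3  3  3  4  4
 1  0  1  2  2  2  3  4  4  4  4
 5  0  1  2  2  2  3  4  4  5  5
dp[12][9] = 5. One LCS (by backtracking along matches): 6, 4, 7, 1, 5.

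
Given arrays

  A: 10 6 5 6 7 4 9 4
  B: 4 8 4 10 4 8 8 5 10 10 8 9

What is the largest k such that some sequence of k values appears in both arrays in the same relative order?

3

One common subsequence of length 3: 10 (A #1, B #4), 5 (A #3, B #8), 9 (A #7, B #12). The LCS DP gives dp[8][12] = 3, so this is optimal.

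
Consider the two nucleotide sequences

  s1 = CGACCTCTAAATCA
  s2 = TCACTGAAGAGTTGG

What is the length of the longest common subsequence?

8

Taking C at s1[1]=s2[2], A at s1[3]=s2[3], C at s1[5]=s2[4], T at s1[6]=s2[5], A at s1[9]=s2[7], A at s1[10]=s2[8], A at s1[11]=s2[10], T at s1[12]=s2[13] gives a common subsequence of length 8, and the DP table's final entry dp[14][15] is also 8, so no common subsequence is longer.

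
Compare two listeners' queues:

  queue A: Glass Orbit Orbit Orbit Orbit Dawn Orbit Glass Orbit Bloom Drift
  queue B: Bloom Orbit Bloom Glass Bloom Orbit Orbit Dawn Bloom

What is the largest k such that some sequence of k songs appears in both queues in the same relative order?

Pick Glass (queue A #1, queue B #4), Orbit (queue A #4, queue B #6), Orbit (queue A #5, queue B #7), Dawn (queue A #6, queue B #8), Bloom (queue A #10, queue B #9); all 5 songs appear in both, in order. dp[11][9] = 5 confirms this is the maximum.

5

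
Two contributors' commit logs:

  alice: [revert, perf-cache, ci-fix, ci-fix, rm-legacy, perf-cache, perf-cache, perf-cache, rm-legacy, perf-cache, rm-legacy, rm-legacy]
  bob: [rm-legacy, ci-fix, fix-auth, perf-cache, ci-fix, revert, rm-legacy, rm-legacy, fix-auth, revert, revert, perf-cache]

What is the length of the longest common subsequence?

5

Pick perf-cache (alice #2, bob #4), then ci-fix (alice #3, bob #5), then rm-legacy (alice #5, bob #7), then rm-legacy (alice #9, bob #8), then perf-cache (alice #10, bob #12); all 5 commits appear in both, in order. dp[12][12] = 5 confirms this is the maximum.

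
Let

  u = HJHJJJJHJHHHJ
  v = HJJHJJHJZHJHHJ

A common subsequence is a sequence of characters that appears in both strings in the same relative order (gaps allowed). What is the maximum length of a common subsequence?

11

Taking H (u #1, v #1); then J (u #2, v #3); then H (u #3, v #4); then J (u #4, v #5); then J (u #5, v #6); then J (u #6, v #8); then H (u #8, v #10); then J (u #9, v #11); then H (u #11, v #12); then H (u #12, v #13); then J (u #13, v #14) gives a common subsequence of length 11. Since dp[13][14] = 11, nothing longer is possible.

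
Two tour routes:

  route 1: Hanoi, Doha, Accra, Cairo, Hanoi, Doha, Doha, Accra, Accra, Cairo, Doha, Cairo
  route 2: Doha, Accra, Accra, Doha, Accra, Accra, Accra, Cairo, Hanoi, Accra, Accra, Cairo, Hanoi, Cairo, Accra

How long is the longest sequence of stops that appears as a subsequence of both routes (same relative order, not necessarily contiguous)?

8

Pick Doha [2,4], Accra [3,7], Cairo [4,8], Hanoi [5,9], Accra [8,10], Accra [9,11], Cairo [10,12], Cairo [12,14]; all 8 stops appear in both, in order. The LCS DP gives dp[12][15] = 8, so this is optimal.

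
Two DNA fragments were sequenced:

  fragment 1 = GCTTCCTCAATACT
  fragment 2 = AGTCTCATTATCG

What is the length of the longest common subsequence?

Pick G [1,2] → T [4,3] → C [6,4] → T [7,5] → C [8,6] → A [9,7] → A [10,10] → T [11,11] → C [13,12]; all 9 bases appear in both, in order. The LCS DP gives dp[14][13] = 9, so this is optimal.

9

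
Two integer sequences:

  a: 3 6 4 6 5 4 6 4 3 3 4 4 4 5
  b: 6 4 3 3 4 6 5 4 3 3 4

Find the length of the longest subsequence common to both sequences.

8

Pick 3 (a #1, b #4), 4 (a #3, b #5), 6 (a #4, b #6), 5 (a #5, b #7), 4 (a #8, b #8), 3 (a #9, b #9), 3 (a #10, b #10), 4 (a #13, b #11); all 8 values appear in both, in order. Since dp[14][11] = 8, nothing longer is possible.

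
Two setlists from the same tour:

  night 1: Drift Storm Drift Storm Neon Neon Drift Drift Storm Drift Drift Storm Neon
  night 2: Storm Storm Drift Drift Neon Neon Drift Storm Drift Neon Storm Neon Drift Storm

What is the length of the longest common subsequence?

9

Taking Drift at night 1[1]=night 2[3]; then Drift at night 1[3]=night 2[4]; then Neon at night 1[5]=night 2[5]; then Neon at night 1[6]=night 2[6]; then Drift at night 1[7]=night 2[7]; then Drift at night 1[8]=night 2[9]; then Storm at night 1[9]=night 2[11]; then Drift at night 1[11]=night 2[13]; then Storm at night 1[12]=night 2[14] gives a common subsequence of length 9. The LCS DP gives dp[13][14] = 9, so this is optimal.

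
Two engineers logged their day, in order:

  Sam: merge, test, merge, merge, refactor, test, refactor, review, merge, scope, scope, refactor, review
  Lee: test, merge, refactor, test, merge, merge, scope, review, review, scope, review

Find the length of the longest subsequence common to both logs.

8

Taking test [2,1], merge [4,2], refactor [5,3], test [6,4], merge [9,6], scope [10,7], scope [11,10], review [13,11] gives a common subsequence of length 8. dp[13][11] = 8 confirms this is the maximum.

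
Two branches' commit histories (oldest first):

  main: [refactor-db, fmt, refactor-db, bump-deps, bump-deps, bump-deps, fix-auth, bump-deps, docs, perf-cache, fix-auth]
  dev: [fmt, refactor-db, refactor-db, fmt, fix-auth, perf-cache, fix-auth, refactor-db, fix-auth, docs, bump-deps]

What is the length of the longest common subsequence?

5

Pick refactor-db (main #1, dev #3) → fmt (main #2, dev #4) → refactor-db (main #3, dev #8) → fix-auth (main #7, dev #9) → bump-deps (main #8, dev #11); all 5 commits appear in both, in order. The LCS DP gives dp[11][11] = 5, so this is optimal.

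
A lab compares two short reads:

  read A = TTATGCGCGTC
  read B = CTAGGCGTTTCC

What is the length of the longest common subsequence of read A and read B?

Match T at read A[2]=read B[2] → A at read A[3]=read B[3] → G at read A[5]=read B[4] → G at read A[7]=read B[5] → C at read A[8]=read B[6] → G at read A[9]=read B[7] → T at read A[10]=read B[10] → C at read A[11]=read B[12] — 8 bases in the same relative order in both. dp[11][12] = 8 confirms this is the maximum.

8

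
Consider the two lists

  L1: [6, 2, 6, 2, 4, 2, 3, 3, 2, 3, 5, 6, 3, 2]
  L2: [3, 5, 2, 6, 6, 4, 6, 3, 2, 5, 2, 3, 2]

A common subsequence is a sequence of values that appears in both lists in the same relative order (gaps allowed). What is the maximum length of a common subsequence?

Taking 6 at L1[1]=L2[4], then 6 at L1[3]=L2[5], then 4 at L1[5]=L2[6], then 3 at L1[8]=L2[8], then 2 at L1[9]=L2[9], then 5 at L1[11]=L2[10], then 3 at L1[13]=L2[12], then 2 at L1[14]=L2[13] gives a common subsequence of length 8. The LCS DP gives dp[14][13] = 8, so this is optimal.

8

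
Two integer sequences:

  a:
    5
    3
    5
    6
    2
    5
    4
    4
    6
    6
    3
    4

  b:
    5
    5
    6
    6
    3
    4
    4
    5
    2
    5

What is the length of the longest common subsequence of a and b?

6

Let dp[i][j] be the LCS length of the first i values of a and the first j values of b. dp[i][j] = dp[i-1][j-1]+1 when the i-th and j-th values match, else max(dp[i-1][j], dp[i][j-1]).
    ·  5  5  6  6  3  4  4  5  2  5
 ·  0  0  0  0  0  0  0  0  0  0  0
 5  0  1  1  1  1  1  1  1  1  1  1
 3  0  1  1  1  1  2  2  2  2  2  2
 5  0  1  2  2  2  2  2  2  3  3  3
 6  0  1  2  3  3  3  3  3  3  3  3
 2  0  1  2  3  3  3  3  3  3  4  4
 5  0  1  2  3  3  3  3  3  4  4  5
 4  0  1  2  3  3  3  4  4  4  4  5
 4  0  1  2  3  3  3  4  5  5  5  5
 6  0  1  2  3  4  4  4  5  5  5  5
 6  0  1  2  3  4  4  4  5  5  5  5
 3  0  1  2  3  4  5  5  5  5  5  5
 4  0  1  2  3  4  5  6  6  6  6  6
dp[12][10] = 6. One LCS (by backtracking along matches): 5, 5, 6, 6, 3, 4.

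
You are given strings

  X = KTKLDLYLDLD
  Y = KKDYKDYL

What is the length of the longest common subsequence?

Pick K [1,1], then K [3,2], then D [5,3], then Y [7,4], then D [9,6], then L [10,8]; all 6 characters appear in both, in order, and the DP table's final entry dp[11][8] is also 6, so no common subsequence is longer.

6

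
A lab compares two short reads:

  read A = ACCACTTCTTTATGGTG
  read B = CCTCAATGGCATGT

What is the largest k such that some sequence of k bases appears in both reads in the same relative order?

10

Taking C [3,1], then C [5,2], then T [7,3], then C [8,4], then A [12,6], then T [13,7], then G [14,8], then G [15,9], then T [16,12], then G [17,13] gives a common subsequence of length 10. The LCS DP gives dp[17][14] = 10, so this is optimal.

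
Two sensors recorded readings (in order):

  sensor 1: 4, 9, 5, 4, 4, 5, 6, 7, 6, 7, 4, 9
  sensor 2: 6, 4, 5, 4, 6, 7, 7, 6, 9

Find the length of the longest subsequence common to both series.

Let dp[i][j] be the LCS length of the first i values of sensor 1 and the first j values of sensor 2. dp[i][j] = dp[i-1][j-1]+1 when the i-th and j-th values match, else max(dp[i-1][j], dp[i][j-1]).
    ·  6  4  5  4  6  7  7  6  9
 ·  0  0  0  0  0  0  0  0  0  0
 4  0  0  1  1  1  1  1  1  1  1
 9  0  0  1  1  1  1  1  1  1  2
 5  0  0  1  2  2  2  2  2  2  2
 4  0  0  1  2  3  3  3  3  3  3
 4  0  0  1  2  3  3  3  3  3  3
 5  0  0  1  2  3  3  3  3  3  3
 6  0  1  1  2  3  4  4  4  4  4
 7  0  1  1  2  3  4  5  5  5  5
 6  0  1  1  2  3  4  5  5  6  6
 7  0  1  1  2  3  4  5  6  6  6
 4  0  1  2  2  3  4  5  6  6  6
 9  0  1  2  2  3  4  5  6  6  7
dp[12][9] = 7. One LCS (by backtracking along matches): 4, 5, 4, 6, 7, 6, 9.

7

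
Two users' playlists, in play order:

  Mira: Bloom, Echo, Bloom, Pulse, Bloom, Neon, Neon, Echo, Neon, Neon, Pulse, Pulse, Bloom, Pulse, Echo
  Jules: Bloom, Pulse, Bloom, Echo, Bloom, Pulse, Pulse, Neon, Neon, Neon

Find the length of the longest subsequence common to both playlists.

7

Pick Bloom (Mira #1, Jules #3), then Echo (Mira #2, Jules #4), then Bloom (Mira #3, Jules #5), then Pulse (Mira #4, Jules #7), then Neon (Mira #7, Jules #8), then Neon (Mira #9, Jules #9), then Neon (Mira #10, Jules #10); all 7 songs appear in both, in order. The LCS DP gives dp[15][10] = 7, so this is optimal.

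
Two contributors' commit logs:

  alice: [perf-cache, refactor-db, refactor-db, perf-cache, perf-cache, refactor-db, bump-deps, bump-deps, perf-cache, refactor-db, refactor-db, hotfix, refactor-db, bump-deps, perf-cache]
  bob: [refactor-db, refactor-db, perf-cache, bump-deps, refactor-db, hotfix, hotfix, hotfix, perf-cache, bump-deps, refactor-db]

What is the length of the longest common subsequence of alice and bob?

7

Taking refactor-db at alice[2]=bob[1], refactor-db at alice[3]=bob[2], perf-cache at alice[5]=bob[3], bump-deps at alice[8]=bob[4], refactor-db at alice[10]=bob[5], hotfix at alice[12]=bob[8], refactor-db at alice[13]=bob[11] gives a common subsequence of length 7. Since dp[15][11] = 7, nothing longer is possible.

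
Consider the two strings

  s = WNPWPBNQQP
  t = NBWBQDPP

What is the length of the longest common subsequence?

5

Match N at s[2]=t[1] → W at s[4]=t[3] → B at s[6]=t[4] → Q at s[8]=t[5] → P at s[10]=t[8] — 5 characters in the same relative order in both. dp[10][8] = 5 confirms this is the maximum.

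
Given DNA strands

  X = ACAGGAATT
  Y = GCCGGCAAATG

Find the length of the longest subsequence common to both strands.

6

Let dp[i][j] be the LCS length of the first i bases of X and the first j bases of Y. dp[i][j] = dp[i-1][j-1]+1 when the i-th and j-th bases match, else max(dp[i-1][j], dp[i][j-1]).
    ·  G  C  C  G  G  C  A  A  A  T  G
 ·  0  0  0  0  0  0  0  0  0  0  0  0
 A  0  0  0  0  0  0  0  1  1  1  1  1
 C  0  0  1  1  1  1  1  1  1  1  1  1
 A  0  0  1  1  1  1  1  2  2  2  2  2
 G  0  1  1  1  2  2  2  2  2  2  2  3
 G  0  1  1  1  2  3  3  3  3  3  3  3
 A  0  1  1  1  2  3  3  4  4  4  4  4
 A  0  1  1  1  2  3  3  4  5  5  5  5
 T  0  1  1  1  2  3  3  4  5  5  6  6
 T  0  1  1  1  2  3  3  4  5  5  6  6
dp[9][11] = 6. One LCS (by backtracking along matches): CGGAAT.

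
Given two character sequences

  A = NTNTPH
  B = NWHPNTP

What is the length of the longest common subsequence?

4

Taking N [1,1], N [3,5], T [4,6], P [5,7] gives a common subsequence of length 4, and the DP table's final entry dp[6][7] is also 4, so no common subsequence is longer.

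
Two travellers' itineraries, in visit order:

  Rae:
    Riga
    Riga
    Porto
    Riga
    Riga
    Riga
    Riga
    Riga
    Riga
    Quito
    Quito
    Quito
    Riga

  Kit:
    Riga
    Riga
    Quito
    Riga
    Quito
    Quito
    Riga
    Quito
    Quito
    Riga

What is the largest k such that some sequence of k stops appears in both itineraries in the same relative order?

7

Match Riga (Rae #1, Kit #1); then Riga (Rae #2, Kit #2); then Riga (Rae #4, Kit #4); then Riga (Rae #9, Kit #7); then Quito (Rae #11, Kit #8); then Quito (Rae #12, Kit #9); then Riga (Rae #13, Kit #10) — 7 stops in the same relative order in both. The LCS DP gives dp[13][10] = 7, so this is optimal.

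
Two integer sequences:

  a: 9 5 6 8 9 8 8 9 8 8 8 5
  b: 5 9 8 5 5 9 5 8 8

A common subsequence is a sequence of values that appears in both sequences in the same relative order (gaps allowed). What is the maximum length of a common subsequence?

One common subsequence of length 6: 5 [2,1], 9 [5,2], 8 [6,3], 9 [8,6], 8 [10,8], 8 [11,9]. Since dp[12][9] = 6, nothing longer is possible.

6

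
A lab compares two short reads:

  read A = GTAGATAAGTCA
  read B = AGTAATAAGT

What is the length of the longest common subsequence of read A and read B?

9

One common subsequence of length 9: G [1,2], T [2,3], A [3,4], A [5,5], T [6,6], A [7,7], A [8,8], G [9,9], T [10,10], and the DP table's final entry dp[12][10] is also 9, so no common subsequence is longer.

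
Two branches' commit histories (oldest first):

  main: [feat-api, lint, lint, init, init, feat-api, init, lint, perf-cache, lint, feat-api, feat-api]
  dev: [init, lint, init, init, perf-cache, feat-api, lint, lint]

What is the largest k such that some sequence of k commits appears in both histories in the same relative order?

6

Taking lint at main[3]=dev[2]; then init at main[4]=dev[3]; then init at main[5]=dev[4]; then feat-api at main[6]=dev[6]; then lint at main[8]=dev[7]; then lint at main[10]=dev[8] gives a common subsequence of length 6. Since dp[12][8] = 6, nothing longer is possible.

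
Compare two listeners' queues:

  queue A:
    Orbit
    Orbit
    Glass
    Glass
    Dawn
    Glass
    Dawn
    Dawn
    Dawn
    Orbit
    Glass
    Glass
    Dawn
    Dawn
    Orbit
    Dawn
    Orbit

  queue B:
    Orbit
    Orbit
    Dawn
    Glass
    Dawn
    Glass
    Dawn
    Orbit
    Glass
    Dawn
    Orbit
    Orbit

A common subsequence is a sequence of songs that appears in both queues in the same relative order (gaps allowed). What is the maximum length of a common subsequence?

11

One common subsequence of length 11: Orbit [1,1], Orbit [2,2], Glass [4,4], Dawn [5,5], Glass [6,6], Dawn [9,7], Orbit [10,8], Glass [12,9], Dawn [14,10], Orbit [15,11], Orbit [17,12]. Since dp[17][12] = 11, nothing longer is possible.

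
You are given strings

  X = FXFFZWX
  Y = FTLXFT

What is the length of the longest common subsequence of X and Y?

Let dp[i][j] be the LCS length of the first i characters of X and the first j characters of Y. dp[i][j] = dp[i-1][j-1]+1 when the i-th and j-th characters match, else max(dp[i-1][j], dp[i][j-1]).
    ·  F  T  L  X  F  T
 ·  0  0  0  0  0  0  0
 F  0  1  1  1  1  1  1
 X  0  1  1  1  2  2  2
 F  0  1  1  1  2  3  3
 F  0  1  1  1  2  3  3
 Z  0  1  1  1  2  3  3
 W  0  1  1  1  2  3  3
 X  0  1  1  1  2  3  3
dp[7][6] = 3. One LCS (by backtracking along matches): FXF.

3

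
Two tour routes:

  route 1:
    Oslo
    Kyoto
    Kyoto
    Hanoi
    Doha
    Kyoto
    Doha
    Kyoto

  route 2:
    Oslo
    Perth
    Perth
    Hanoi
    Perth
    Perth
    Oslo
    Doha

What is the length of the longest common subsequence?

3

Match Oslo [1,1], Hanoi [4,4], Doha [7,8] — 3 stops in the same relative order in both. Since dp[8][8] = 3, nothing longer is possible.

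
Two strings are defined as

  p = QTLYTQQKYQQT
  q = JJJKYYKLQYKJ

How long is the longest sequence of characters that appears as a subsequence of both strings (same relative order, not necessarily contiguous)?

3

One common subsequence of length 3: Q (p #1, q #9); then Y (p #4, q #10); then K (p #8, q #11), and the DP table's final entry dp[12][12] is also 3, so no common subsequence is longer.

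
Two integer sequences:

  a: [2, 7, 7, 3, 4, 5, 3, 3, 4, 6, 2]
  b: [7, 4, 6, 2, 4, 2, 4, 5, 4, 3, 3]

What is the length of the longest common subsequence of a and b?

Let dp[i][j] be the LCS length of the first i values of a and the first j values of b. dp[i][j] = dp[i-1][j-1]+1 when the i-th and j-th values match, else max(dp[i-1][j], dp[i][j-1]).
    ·  7  4  6  2  4  2  4  5  4  3  3
 ·  0  0  0  0  0  0  0  0  0  0  0  0
 2  0  0  0  0  1  1  1  1  1  1  1  1
 7  0  1  1  1  1  1  1  1  1  1  1  1
 7  0  1  1  1  1  1  1  1  1  1  1  1
 3  0  1  1  1  1  1  1  1  1  1  2  2
 4  0  1  2  2  2  2  2  2  2  2  2  2
 5  0  1  2  2  2  2  2  2  3  3  3  3
 3  0  1  2  2  2  2  2  2  3  3  4  4
 3  0  1  2  2  2  2  2  2  3  3  4  5
 4  0  1  2  2  2  3  3  3  3  4  4  5
 6  0  1  2  3  3  3  3  3  3  4  4  5
 2  0  1  2  3  4  4  4  4  4  4  4  5
dp[11][11] = 5. One LCS (by backtracking along matches): 2, 4, 5, 3, 3.

5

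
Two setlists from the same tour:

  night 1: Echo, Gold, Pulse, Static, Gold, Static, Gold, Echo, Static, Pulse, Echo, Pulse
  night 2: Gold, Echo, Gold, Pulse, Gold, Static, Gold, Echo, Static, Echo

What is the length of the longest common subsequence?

9

Pick Echo [1,2]; then Gold [2,3]; then Pulse [3,4]; then Gold [5,5]; then Static [6,6]; then Gold [7,7]; then Echo [8,8]; then Static [9,9]; then Echo [11,10]; all 9 songs appear in both, in order. dp[12][10] = 9 confirms this is the maximum.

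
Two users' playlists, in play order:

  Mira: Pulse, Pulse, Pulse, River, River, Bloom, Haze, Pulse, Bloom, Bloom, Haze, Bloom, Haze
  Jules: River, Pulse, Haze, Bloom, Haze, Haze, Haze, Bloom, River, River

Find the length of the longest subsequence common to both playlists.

5

One common subsequence of length 5: Pulse [1,2], then Bloom [6,4], then Haze [7,6], then Haze [11,7], then Bloom [12,8]. Since dp[13][10] = 5, nothing longer is possible.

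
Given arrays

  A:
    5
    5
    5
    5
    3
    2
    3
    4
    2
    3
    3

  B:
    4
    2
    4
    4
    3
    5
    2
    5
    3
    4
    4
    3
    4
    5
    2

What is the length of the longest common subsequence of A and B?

6

Pick 5 (A #1, B #6), 5 (A #4, B #8), 3 (A #5, B #9), 3 (A #7, B #12), 4 (A #8, B #13), 2 (A #9, B #15); all 6 values appear in both, in order. The LCS DP gives dp[11][15] = 6, so this is optimal.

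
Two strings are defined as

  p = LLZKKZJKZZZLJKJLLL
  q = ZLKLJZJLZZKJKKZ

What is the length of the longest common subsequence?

Taking L at p[1]=q[2], L at p[2]=q[4], Z at p[6]=q[6], J at p[7]=q[7], Z at p[9]=q[9], Z at p[10]=q[10], J at p[13]=q[12], K at p[14]=q[14] gives a common subsequence of length 8, and the DP table's final entry dp[18][15] is also 8, so no common subsequence is longer.

8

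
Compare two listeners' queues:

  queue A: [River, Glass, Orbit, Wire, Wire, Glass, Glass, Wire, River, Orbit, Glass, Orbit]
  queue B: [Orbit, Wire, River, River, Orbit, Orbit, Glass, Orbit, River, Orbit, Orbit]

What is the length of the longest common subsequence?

Pick River [1,4], then Glass [2,7], then Orbit [3,8], then River [9,9], then Orbit [10,10], then Orbit [12,11]; all 6 songs appear in both, in order. Since dp[12][11] = 6, nothing longer is possible.

6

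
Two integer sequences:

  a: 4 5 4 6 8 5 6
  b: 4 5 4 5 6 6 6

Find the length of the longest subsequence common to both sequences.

5

Match 4 at a[1]=b[1], 5 at a[2]=b[2], 4 at a[3]=b[3], 6 at a[4]=b[6], 6 at a[7]=b[7] — 5 values in the same relative order in both, and the DP table's final entry dp[7][7] is also 5, so no common subsequence is longer.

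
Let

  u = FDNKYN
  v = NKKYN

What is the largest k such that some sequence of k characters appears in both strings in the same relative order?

Let dp[i][j] be the LCS length of the first i characters of u and the first j characters of v. dp[i][j] = dp[i-1][j-1]+1 when the i-th and j-th characters match, else max(dp[i-1][j], dp[i][j-1]).
    ·  N  K  K  Y  N
 ·  0  0  0  0  0  0
 F  0  0  0  0  0  0
 D  0  0  0  0  0  0
 N  0  1  1  1  1  1
 K  0  1  2  2  2  2
 Y  0  1  2  2  3  3
 N  0  1  2  2  3  4
dp[6][5] = 4. One LCS (by backtracking along matches): NKYN.

4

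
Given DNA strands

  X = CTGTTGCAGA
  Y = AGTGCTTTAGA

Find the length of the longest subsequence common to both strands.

7

Let dp[i][j] be the LCS length of the first i bases of X and the first j bases of Y. dp[i][j] = dp[i-1][j-1]+1 when the i-th and j-th bases match, else max(dp[i-1][j], dp[i][j-1]).
    ·  A  G  T  G  C  T  T  T  A  G  A
 ·  0  0  0  0  0  0  0  0  0  0  0  0
 C  0  0  0  0  0  1  1  1  1  1  1  1
 T  0  0  0  1  1  1  2  2  2  2  2  2
 G  0  0  1  1  2  2  2  2  2  2  3  3
 T  0  0  1  2  2  2  3  3  3  3  3  3
 T  0  0  1  2  2  2  3  4  4  4  4  4
 G  0  0  1  2  3  3  3  4  4  4  5  5
 C  0  0  1  2  3  4  4  4  4  4  5  5
 A  0  1  1  2  3  4  4  4  4  5  5  6
 G  0  1  2  2  3  4  4  4  4  5  6  6
 A  0  1  2  2  3  4  4  4  4  5  6  7
dp[10][11] = 7. One LCS (by backtracking along matches): CTTTAGA.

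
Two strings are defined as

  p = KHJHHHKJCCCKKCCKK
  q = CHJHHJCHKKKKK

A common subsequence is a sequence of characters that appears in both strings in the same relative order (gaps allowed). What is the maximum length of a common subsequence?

Match H (p #2, q #2) → J (p #3, q #3) → H (p #4, q #4) → H (p #5, q #5) → H (p #6, q #8) → K (p #7, q #9) → K (p #12, q #10) → K (p #13, q #11) → K (p #16, q #12) → K (p #17, q #13) — 10 characters in the same relative order in both. Since dp[17][13] = 10, nothing longer is possible.

10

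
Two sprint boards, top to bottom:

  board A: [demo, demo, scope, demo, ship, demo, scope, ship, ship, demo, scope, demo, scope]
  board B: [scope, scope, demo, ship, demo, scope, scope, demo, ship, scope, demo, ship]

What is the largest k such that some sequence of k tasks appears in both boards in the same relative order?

8

Pick scope (board A #3, board B #2), then demo (board A #4, board B #3), then ship (board A #5, board B #4), then demo (board A #6, board B #5), then scope (board A #7, board B #7), then ship (board A #9, board B #9), then scope (board A #11, board B #10), then demo (board A #12, board B #11); all 8 tasks appear in both, in order. The LCS DP gives dp[13][12] = 8, so this is optimal.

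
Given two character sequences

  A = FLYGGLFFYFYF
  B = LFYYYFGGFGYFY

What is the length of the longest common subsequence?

8

Pick F (A #1, B #2), Y (A #3, B #5), G (A #4, B #7), G (A #5, B #8), F (A #7, B #9), Y (A #9, B #11), F (A #10, B #12), Y (A #11, B #13); all 8 characters appear in both, in order. dp[12][13] = 8 confirms this is the maximum.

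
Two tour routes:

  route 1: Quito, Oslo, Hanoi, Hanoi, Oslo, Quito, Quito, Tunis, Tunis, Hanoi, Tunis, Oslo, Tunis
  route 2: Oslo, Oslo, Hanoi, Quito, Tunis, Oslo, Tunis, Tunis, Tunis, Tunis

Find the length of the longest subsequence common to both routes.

7

Taking Oslo (route 1 #2, route 2 #2), then Hanoi (route 1 #3, route 2 #3), then Oslo (route 1 #5, route 2 #6), then Tunis (route 1 #8, route 2 #7), then Tunis (route 1 #9, route 2 #8), then Tunis (route 1 #11, route 2 #9), then Tunis (route 1 #13, route 2 #10) gives a common subsequence of length 7. Since dp[13][10] = 7, nothing longer is possible.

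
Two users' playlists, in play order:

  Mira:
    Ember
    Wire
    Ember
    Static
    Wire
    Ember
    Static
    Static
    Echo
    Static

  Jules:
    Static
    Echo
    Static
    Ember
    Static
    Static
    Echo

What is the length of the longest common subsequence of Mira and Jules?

5

Taking Static (Mira #4, Jules #3), Ember (Mira #6, Jules #4), Static (Mira #7, Jules #5), Static (Mira #8, Jules #6), Echo (Mira #9, Jules #7) gives a common subsequence of length 5. dp[10][7] = 5 confirms this is the maximum.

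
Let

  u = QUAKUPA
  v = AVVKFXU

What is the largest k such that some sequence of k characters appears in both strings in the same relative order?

3

Match A at u[3]=v[1]; then K at u[4]=v[4]; then U at u[5]=v[7] — 3 characters in the same relative order in both. dp[7][7] = 3 confirms this is the maximum.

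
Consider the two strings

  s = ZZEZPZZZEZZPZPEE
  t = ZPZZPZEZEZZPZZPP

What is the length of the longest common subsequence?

Taking Z [1,1]; then Z [2,3]; then Z [4,4]; then P [5,5]; then Z [6,6]; then Z [8,8]; then E [9,9]; then Z [10,10]; then Z [11,11]; then P [12,12]; then Z [13,14]; then P [14,16] gives a common subsequence of length 12. The LCS DP gives dp[16][16] = 12, so this is optimal.

12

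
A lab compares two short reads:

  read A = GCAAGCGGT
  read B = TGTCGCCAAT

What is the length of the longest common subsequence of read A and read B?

Let dp[i][j] be the LCS length of the first i bases of read A and the first j bases of read B. dp[i][j] = dp[i-1][j-1]+1 when the i-th and j-th bases match, else max(dp[i-1][j], dp[i][j-1]).
    ·  T  G  T  C  G  C  C  A  A  T
 ·  0  0  0  0  0  0  0  0  0  0  0
 G  0  0  1  1  1  1  1  1  1  1  1
 C  0  0  1  1  2  2  2  2  2  2  2
 A  0  0  1  1  2  2  2  2  3  3  3
 A  0  0  1  1  2  2  2  2  3  4  4
 G  0  0  1  1  2  3  3  3  3  4  4
 C  0  0  1  1  2  3  4  4  4  4  4
 G  0  0  1  1  2  3  4  4  4  4  4
 G  0  0  1  1  2  3  4  4  4  4  4
 T  0  1  1  2  2  3  4  4  4  4  5
dp[9][10] = 5. One LCS (by backtracking along matches): GCAAT.

5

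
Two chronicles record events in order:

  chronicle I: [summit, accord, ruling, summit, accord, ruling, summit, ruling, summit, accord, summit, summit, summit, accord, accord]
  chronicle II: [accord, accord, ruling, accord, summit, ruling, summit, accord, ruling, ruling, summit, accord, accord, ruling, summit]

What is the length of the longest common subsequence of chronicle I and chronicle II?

Pick accord at chronicle I[2]=chronicle II[2]; then ruling at chronicle I[3]=chronicle II[3]; then accord at chronicle I[5]=chronicle II[4]; then summit at chronicle I[7]=chronicle II[5]; then ruling at chronicle I[8]=chronicle II[6]; then summit at chronicle I[9]=chronicle II[7]; then accord at chronicle I[10]=chronicle II[8]; then summit at chronicle I[13]=chronicle II[11]; then accord at chronicle I[14]=chronicle II[12]; then accord at chronicle I[15]=chronicle II[13]; all 10 events appear in both, in order, and the DP table's final entry dp[15][15] is also 10, so no common subsequence is longer.

10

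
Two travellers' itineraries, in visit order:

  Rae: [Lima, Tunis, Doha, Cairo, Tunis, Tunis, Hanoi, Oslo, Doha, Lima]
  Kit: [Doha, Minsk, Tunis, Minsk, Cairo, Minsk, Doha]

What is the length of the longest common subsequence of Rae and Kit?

3

Pick Tunis at Rae[2]=Kit[3], Cairo at Rae[4]=Kit[5], Doha at Rae[9]=Kit[7]; all 3 stops appear in both, in order. Since dp[10][7] = 3, nothing longer is possible.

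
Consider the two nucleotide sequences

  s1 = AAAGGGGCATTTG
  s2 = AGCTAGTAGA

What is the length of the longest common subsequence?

6

One common subsequence of length 6: A (s1 #3, s2 #1); then G (s1 #7, s2 #2); then C (s1 #8, s2 #3); then A (s1 #9, s2 #5); then T (s1 #10, s2 #7); then G (s1 #13, s2 #9). Since dp[13][10] = 6, nothing longer is possible.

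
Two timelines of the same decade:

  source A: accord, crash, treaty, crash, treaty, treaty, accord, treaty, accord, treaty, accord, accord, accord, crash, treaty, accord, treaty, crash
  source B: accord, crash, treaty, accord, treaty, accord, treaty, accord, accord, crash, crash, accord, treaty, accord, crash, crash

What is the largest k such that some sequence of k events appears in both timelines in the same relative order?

13

Pick accord [1,1], crash [4,2], treaty [6,3], accord [7,4], treaty [8,5], accord [9,6], treaty [10,7], accord [11,8], accord [12,9], accord [13,12], treaty [15,13], accord [16,14], crash [18,16]; all 13 events appear in both, in order, and the DP table's final entry dp[18][16] is also 13, so no common subsequence is longer.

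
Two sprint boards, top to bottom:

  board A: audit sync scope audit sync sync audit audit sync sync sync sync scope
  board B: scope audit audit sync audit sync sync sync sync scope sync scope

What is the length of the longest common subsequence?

Taking audit (board A #1, board B #3), sync (board A #2, board B #4), audit (board A #4, board B #5), sync (board A #5, board B #6), sync (board A #6, board B #7), sync (board A #9, board B #8), sync (board A #10, board B #9), sync (board A #12, board B #11), scope (board A #13, board B #12) gives a common subsequence of length 9. Since dp[13][12] = 9, nothing longer is possible.

9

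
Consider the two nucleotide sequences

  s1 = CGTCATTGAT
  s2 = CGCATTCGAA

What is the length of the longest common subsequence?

8

Taking C [1,1] → G [2,2] → C [4,3] → A [5,4] → T [6,5] → T [7,6] → G [8,8] → A [9,10] gives a common subsequence of length 8. dp[10][10] = 8 confirms this is the maximum.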